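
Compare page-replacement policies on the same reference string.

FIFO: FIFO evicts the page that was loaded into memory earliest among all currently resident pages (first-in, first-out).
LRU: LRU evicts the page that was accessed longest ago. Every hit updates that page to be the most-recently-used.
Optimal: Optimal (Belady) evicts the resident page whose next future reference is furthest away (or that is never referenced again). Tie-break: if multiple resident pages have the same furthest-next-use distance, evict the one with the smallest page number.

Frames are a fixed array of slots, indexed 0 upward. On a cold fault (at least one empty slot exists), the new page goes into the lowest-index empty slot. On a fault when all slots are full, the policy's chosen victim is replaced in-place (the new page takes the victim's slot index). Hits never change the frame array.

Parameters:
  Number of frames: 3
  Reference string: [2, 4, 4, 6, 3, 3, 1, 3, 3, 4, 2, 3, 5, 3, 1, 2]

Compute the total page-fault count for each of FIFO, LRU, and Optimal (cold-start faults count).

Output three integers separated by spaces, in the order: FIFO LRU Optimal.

Answer: 11 10 8

Derivation:
--- FIFO ---
  step 0: ref 2 -> FAULT, frames=[2,-,-] (faults so far: 1)
  step 1: ref 4 -> FAULT, frames=[2,4,-] (faults so far: 2)
  step 2: ref 4 -> HIT, frames=[2,4,-] (faults so far: 2)
  step 3: ref 6 -> FAULT, frames=[2,4,6] (faults so far: 3)
  step 4: ref 3 -> FAULT, evict 2, frames=[3,4,6] (faults so far: 4)
  step 5: ref 3 -> HIT, frames=[3,4,6] (faults so far: 4)
  step 6: ref 1 -> FAULT, evict 4, frames=[3,1,6] (faults so far: 5)
  step 7: ref 3 -> HIT, frames=[3,1,6] (faults so far: 5)
  step 8: ref 3 -> HIT, frames=[3,1,6] (faults so far: 5)
  step 9: ref 4 -> FAULT, evict 6, frames=[3,1,4] (faults so far: 6)
  step 10: ref 2 -> FAULT, evict 3, frames=[2,1,4] (faults so far: 7)
  step 11: ref 3 -> FAULT, evict 1, frames=[2,3,4] (faults so far: 8)
  step 12: ref 5 -> FAULT, evict 4, frames=[2,3,5] (faults so far: 9)
  step 13: ref 3 -> HIT, frames=[2,3,5] (faults so far: 9)
  step 14: ref 1 -> FAULT, evict 2, frames=[1,3,5] (faults so far: 10)
  step 15: ref 2 -> FAULT, evict 3, frames=[1,2,5] (faults so far: 11)
  FIFO total faults: 11
--- LRU ---
  step 0: ref 2 -> FAULT, frames=[2,-,-] (faults so far: 1)
  step 1: ref 4 -> FAULT, frames=[2,4,-] (faults so far: 2)
  step 2: ref 4 -> HIT, frames=[2,4,-] (faults so far: 2)
  step 3: ref 6 -> FAULT, frames=[2,4,6] (faults so far: 3)
  step 4: ref 3 -> FAULT, evict 2, frames=[3,4,6] (faults so far: 4)
  step 5: ref 3 -> HIT, frames=[3,4,6] (faults so far: 4)
  step 6: ref 1 -> FAULT, evict 4, frames=[3,1,6] (faults so far: 5)
  step 7: ref 3 -> HIT, frames=[3,1,6] (faults so far: 5)
  step 8: ref 3 -> HIT, frames=[3,1,6] (faults so far: 5)
  step 9: ref 4 -> FAULT, evict 6, frames=[3,1,4] (faults so far: 6)
  step 10: ref 2 -> FAULT, evict 1, frames=[3,2,4] (faults so far: 7)
  step 11: ref 3 -> HIT, frames=[3,2,4] (faults so far: 7)
  step 12: ref 5 -> FAULT, evict 4, frames=[3,2,5] (faults so far: 8)
  step 13: ref 3 -> HIT, frames=[3,2,5] (faults so far: 8)
  step 14: ref 1 -> FAULT, evict 2, frames=[3,1,5] (faults so far: 9)
  step 15: ref 2 -> FAULT, evict 5, frames=[3,1,2] (faults so far: 10)
  LRU total faults: 10
--- Optimal ---
  step 0: ref 2 -> FAULT, frames=[2,-,-] (faults so far: 1)
  step 1: ref 4 -> FAULT, frames=[2,4,-] (faults so far: 2)
  step 2: ref 4 -> HIT, frames=[2,4,-] (faults so far: 2)
  step 3: ref 6 -> FAULT, frames=[2,4,6] (faults so far: 3)
  step 4: ref 3 -> FAULT, evict 6, frames=[2,4,3] (faults so far: 4)
  step 5: ref 3 -> HIT, frames=[2,4,3] (faults so far: 4)
  step 6: ref 1 -> FAULT, evict 2, frames=[1,4,3] (faults so far: 5)
  step 7: ref 3 -> HIT, frames=[1,4,3] (faults so far: 5)
  step 8: ref 3 -> HIT, frames=[1,4,3] (faults so far: 5)
  step 9: ref 4 -> HIT, frames=[1,4,3] (faults so far: 5)
  step 10: ref 2 -> FAULT, evict 4, frames=[1,2,3] (faults so far: 6)
  step 11: ref 3 -> HIT, frames=[1,2,3] (faults so far: 6)
  step 12: ref 5 -> FAULT, evict 2, frames=[1,5,3] (faults so far: 7)
  step 13: ref 3 -> HIT, frames=[1,5,3] (faults so far: 7)
  step 14: ref 1 -> HIT, frames=[1,5,3] (faults so far: 7)
  step 15: ref 2 -> FAULT, evict 1, frames=[2,5,3] (faults so far: 8)
  Optimal total faults: 8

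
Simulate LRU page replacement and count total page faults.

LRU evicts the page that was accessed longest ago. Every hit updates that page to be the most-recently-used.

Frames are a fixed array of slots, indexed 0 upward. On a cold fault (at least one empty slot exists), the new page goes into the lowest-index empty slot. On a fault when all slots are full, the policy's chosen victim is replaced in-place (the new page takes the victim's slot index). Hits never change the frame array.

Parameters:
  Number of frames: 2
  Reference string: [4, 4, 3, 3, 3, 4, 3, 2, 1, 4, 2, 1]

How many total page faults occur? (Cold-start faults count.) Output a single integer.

Answer: 7

Derivation:
Step 0: ref 4 → FAULT, frames=[4,-]
Step 1: ref 4 → HIT, frames=[4,-]
Step 2: ref 3 → FAULT, frames=[4,3]
Step 3: ref 3 → HIT, frames=[4,3]
Step 4: ref 3 → HIT, frames=[4,3]
Step 5: ref 4 → HIT, frames=[4,3]
Step 6: ref 3 → HIT, frames=[4,3]
Step 7: ref 2 → FAULT (evict 4), frames=[2,3]
Step 8: ref 1 → FAULT (evict 3), frames=[2,1]
Step 9: ref 4 → FAULT (evict 2), frames=[4,1]
Step 10: ref 2 → FAULT (evict 1), frames=[4,2]
Step 11: ref 1 → FAULT (evict 4), frames=[1,2]
Total faults: 7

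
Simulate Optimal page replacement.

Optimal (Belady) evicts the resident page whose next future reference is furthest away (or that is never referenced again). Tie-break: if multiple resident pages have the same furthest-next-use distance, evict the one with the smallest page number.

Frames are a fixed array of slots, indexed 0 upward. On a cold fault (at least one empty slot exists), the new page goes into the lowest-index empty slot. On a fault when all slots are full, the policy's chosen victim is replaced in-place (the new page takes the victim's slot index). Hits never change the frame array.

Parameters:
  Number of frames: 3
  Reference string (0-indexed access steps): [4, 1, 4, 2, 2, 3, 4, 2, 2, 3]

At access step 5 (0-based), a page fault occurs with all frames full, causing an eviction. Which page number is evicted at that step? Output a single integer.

Step 0: ref 4 -> FAULT, frames=[4,-,-]
Step 1: ref 1 -> FAULT, frames=[4,1,-]
Step 2: ref 4 -> HIT, frames=[4,1,-]
Step 3: ref 2 -> FAULT, frames=[4,1,2]
Step 4: ref 2 -> HIT, frames=[4,1,2]
Step 5: ref 3 -> FAULT, evict 1, frames=[4,3,2]
At step 5: evicted page 1

Answer: 1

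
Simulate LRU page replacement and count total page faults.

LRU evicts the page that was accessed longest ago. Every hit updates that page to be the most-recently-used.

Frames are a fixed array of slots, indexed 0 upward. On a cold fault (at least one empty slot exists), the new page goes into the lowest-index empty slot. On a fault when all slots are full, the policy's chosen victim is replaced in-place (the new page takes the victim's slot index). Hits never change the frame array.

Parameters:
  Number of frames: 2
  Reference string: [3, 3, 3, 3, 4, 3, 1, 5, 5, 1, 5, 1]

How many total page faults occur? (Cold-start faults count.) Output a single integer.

Answer: 4

Derivation:
Step 0: ref 3 → FAULT, frames=[3,-]
Step 1: ref 3 → HIT, frames=[3,-]
Step 2: ref 3 → HIT, frames=[3,-]
Step 3: ref 3 → HIT, frames=[3,-]
Step 4: ref 4 → FAULT, frames=[3,4]
Step 5: ref 3 → HIT, frames=[3,4]
Step 6: ref 1 → FAULT (evict 4), frames=[3,1]
Step 7: ref 5 → FAULT (evict 3), frames=[5,1]
Step 8: ref 5 → HIT, frames=[5,1]
Step 9: ref 1 → HIT, frames=[5,1]
Step 10: ref 5 → HIT, frames=[5,1]
Step 11: ref 1 → HIT, frames=[5,1]
Total faults: 4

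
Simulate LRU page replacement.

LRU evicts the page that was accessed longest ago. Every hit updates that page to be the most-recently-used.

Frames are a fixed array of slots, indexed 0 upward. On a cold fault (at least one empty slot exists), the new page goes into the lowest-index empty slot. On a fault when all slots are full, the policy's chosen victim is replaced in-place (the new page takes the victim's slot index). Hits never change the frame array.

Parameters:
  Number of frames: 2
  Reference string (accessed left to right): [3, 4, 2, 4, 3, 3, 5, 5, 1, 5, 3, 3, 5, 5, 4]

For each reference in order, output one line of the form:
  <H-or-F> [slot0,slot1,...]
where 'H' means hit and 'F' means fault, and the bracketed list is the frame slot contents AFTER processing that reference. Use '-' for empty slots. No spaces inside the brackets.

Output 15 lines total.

F [3,-]
F [3,4]
F [2,4]
H [2,4]
F [3,4]
H [3,4]
F [3,5]
H [3,5]
F [1,5]
H [1,5]
F [3,5]
H [3,5]
H [3,5]
H [3,5]
F [4,5]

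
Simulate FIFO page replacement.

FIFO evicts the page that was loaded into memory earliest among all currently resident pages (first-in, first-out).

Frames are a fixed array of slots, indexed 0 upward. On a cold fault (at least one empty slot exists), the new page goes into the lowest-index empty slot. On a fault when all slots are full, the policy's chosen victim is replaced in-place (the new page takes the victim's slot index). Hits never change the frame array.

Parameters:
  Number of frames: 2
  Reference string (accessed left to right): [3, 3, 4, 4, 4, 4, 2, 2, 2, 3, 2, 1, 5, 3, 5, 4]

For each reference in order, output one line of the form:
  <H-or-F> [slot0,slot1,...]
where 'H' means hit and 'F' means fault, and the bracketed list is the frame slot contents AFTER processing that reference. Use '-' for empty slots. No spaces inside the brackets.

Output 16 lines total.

F [3,-]
H [3,-]
F [3,4]
H [3,4]
H [3,4]
H [3,4]
F [2,4]
H [2,4]
H [2,4]
F [2,3]
H [2,3]
F [1,3]
F [1,5]
F [3,5]
H [3,5]
F [3,4]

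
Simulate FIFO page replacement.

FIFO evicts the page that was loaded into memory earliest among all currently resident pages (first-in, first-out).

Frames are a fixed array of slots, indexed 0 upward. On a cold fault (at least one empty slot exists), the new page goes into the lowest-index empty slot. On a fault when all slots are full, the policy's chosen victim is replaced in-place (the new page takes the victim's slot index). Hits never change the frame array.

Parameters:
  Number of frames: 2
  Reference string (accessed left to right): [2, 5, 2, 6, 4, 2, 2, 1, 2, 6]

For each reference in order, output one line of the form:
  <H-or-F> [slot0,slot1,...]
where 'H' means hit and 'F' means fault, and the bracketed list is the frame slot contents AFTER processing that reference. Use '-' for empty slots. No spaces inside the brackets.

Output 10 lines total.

F [2,-]
F [2,5]
H [2,5]
F [6,5]
F [6,4]
F [2,4]
H [2,4]
F [2,1]
H [2,1]
F [6,1]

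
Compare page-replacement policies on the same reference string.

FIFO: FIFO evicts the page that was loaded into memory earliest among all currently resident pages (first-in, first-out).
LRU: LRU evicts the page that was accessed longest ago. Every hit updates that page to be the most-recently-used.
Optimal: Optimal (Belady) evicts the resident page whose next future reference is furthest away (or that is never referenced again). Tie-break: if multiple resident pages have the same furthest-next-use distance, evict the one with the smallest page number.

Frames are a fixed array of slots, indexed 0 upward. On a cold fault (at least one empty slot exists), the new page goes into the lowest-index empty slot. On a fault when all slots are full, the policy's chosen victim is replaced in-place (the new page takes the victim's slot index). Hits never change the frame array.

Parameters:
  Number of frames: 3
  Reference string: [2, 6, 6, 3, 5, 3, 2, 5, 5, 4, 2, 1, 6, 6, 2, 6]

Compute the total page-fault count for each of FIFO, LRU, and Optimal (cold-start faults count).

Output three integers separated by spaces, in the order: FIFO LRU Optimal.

--- FIFO ---
  step 0: ref 2 -> FAULT, frames=[2,-,-] (faults so far: 1)
  step 1: ref 6 -> FAULT, frames=[2,6,-] (faults so far: 2)
  step 2: ref 6 -> HIT, frames=[2,6,-] (faults so far: 2)
  step 3: ref 3 -> FAULT, frames=[2,6,3] (faults so far: 3)
  step 4: ref 5 -> FAULT, evict 2, frames=[5,6,3] (faults so far: 4)
  step 5: ref 3 -> HIT, frames=[5,6,3] (faults so far: 4)
  step 6: ref 2 -> FAULT, evict 6, frames=[5,2,3] (faults so far: 5)
  step 7: ref 5 -> HIT, frames=[5,2,3] (faults so far: 5)
  step 8: ref 5 -> HIT, frames=[5,2,3] (faults so far: 5)
  step 9: ref 4 -> FAULT, evict 3, frames=[5,2,4] (faults so far: 6)
  step 10: ref 2 -> HIT, frames=[5,2,4] (faults so far: 6)
  step 11: ref 1 -> FAULT, evict 5, frames=[1,2,4] (faults so far: 7)
  step 12: ref 6 -> FAULT, evict 2, frames=[1,6,4] (faults so far: 8)
  step 13: ref 6 -> HIT, frames=[1,6,4] (faults so far: 8)
  step 14: ref 2 -> FAULT, evict 4, frames=[1,6,2] (faults so far: 9)
  step 15: ref 6 -> HIT, frames=[1,6,2] (faults so far: 9)
  FIFO total faults: 9
--- LRU ---
  step 0: ref 2 -> FAULT, frames=[2,-,-] (faults so far: 1)
  step 1: ref 6 -> FAULT, frames=[2,6,-] (faults so far: 2)
  step 2: ref 6 -> HIT, frames=[2,6,-] (faults so far: 2)
  step 3: ref 3 -> FAULT, frames=[2,6,3] (faults so far: 3)
  step 4: ref 5 -> FAULT, evict 2, frames=[5,6,3] (faults so far: 4)
  step 5: ref 3 -> HIT, frames=[5,6,3] (faults so far: 4)
  step 6: ref 2 -> FAULT, evict 6, frames=[5,2,3] (faults so far: 5)
  step 7: ref 5 -> HIT, frames=[5,2,3] (faults so far: 5)
  step 8: ref 5 -> HIT, frames=[5,2,3] (faults so far: 5)
  step 9: ref 4 -> FAULT, evict 3, frames=[5,2,4] (faults so far: 6)
  step 10: ref 2 -> HIT, frames=[5,2,4] (faults so far: 6)
  step 11: ref 1 -> FAULT, evict 5, frames=[1,2,4] (faults so far: 7)
  step 12: ref 6 -> FAULT, evict 4, frames=[1,2,6] (faults so far: 8)
  step 13: ref 6 -> HIT, frames=[1,2,6] (faults so far: 8)
  step 14: ref 2 -> HIT, frames=[1,2,6] (faults so far: 8)
  step 15: ref 6 -> HIT, frames=[1,2,6] (faults so far: 8)
  LRU total faults: 8
--- Optimal ---
  step 0: ref 2 -> FAULT, frames=[2,-,-] (faults so far: 1)
  step 1: ref 6 -> FAULT, frames=[2,6,-] (faults so far: 2)
  step 2: ref 6 -> HIT, frames=[2,6,-] (faults so far: 2)
  step 3: ref 3 -> FAULT, frames=[2,6,3] (faults so far: 3)
  step 4: ref 5 -> FAULT, evict 6, frames=[2,5,3] (faults so far: 4)
  step 5: ref 3 -> HIT, frames=[2,5,3] (faults so far: 4)
  step 6: ref 2 -> HIT, frames=[2,5,3] (faults so far: 4)
  step 7: ref 5 -> HIT, frames=[2,5,3] (faults so far: 4)
  step 8: ref 5 -> HIT, frames=[2,5,3] (faults so far: 4)
  step 9: ref 4 -> FAULT, evict 3, frames=[2,5,4] (faults so far: 5)
  step 10: ref 2 -> HIT, frames=[2,5,4] (faults so far: 5)
  step 11: ref 1 -> FAULT, evict 4, frames=[2,5,1] (faults so far: 6)
  step 12: ref 6 -> FAULT, evict 1, frames=[2,5,6] (faults so far: 7)
  step 13: ref 6 -> HIT, frames=[2,5,6] (faults so far: 7)
  step 14: ref 2 -> HIT, frames=[2,5,6] (faults so far: 7)
  step 15: ref 6 -> HIT, frames=[2,5,6] (faults so far: 7)
  Optimal total faults: 7

Answer: 9 8 7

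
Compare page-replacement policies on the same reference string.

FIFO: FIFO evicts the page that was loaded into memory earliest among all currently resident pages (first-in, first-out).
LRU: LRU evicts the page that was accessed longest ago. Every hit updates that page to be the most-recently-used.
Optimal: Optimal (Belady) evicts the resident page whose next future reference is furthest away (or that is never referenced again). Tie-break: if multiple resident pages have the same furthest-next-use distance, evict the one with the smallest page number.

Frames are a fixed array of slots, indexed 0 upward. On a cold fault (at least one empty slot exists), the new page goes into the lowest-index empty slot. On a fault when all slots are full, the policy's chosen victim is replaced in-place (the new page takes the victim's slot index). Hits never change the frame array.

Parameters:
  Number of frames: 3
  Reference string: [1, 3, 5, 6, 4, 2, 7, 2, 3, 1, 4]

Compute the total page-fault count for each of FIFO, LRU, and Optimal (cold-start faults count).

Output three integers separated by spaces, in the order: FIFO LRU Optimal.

--- FIFO ---
  step 0: ref 1 -> FAULT, frames=[1,-,-] (faults so far: 1)
  step 1: ref 3 -> FAULT, frames=[1,3,-] (faults so far: 2)
  step 2: ref 5 -> FAULT, frames=[1,3,5] (faults so far: 3)
  step 3: ref 6 -> FAULT, evict 1, frames=[6,3,5] (faults so far: 4)
  step 4: ref 4 -> FAULT, evict 3, frames=[6,4,5] (faults so far: 5)
  step 5: ref 2 -> FAULT, evict 5, frames=[6,4,2] (faults so far: 6)
  step 6: ref 7 -> FAULT, evict 6, frames=[7,4,2] (faults so far: 7)
  step 7: ref 2 -> HIT, frames=[7,4,2] (faults so far: 7)
  step 8: ref 3 -> FAULT, evict 4, frames=[7,3,2] (faults so far: 8)
  step 9: ref 1 -> FAULT, evict 2, frames=[7,3,1] (faults so far: 9)
  step 10: ref 4 -> FAULT, evict 7, frames=[4,3,1] (faults so far: 10)
  FIFO total faults: 10
--- LRU ---
  step 0: ref 1 -> FAULT, frames=[1,-,-] (faults so far: 1)
  step 1: ref 3 -> FAULT, frames=[1,3,-] (faults so far: 2)
  step 2: ref 5 -> FAULT, frames=[1,3,5] (faults so far: 3)
  step 3: ref 6 -> FAULT, evict 1, frames=[6,3,5] (faults so far: 4)
  step 4: ref 4 -> FAULT, evict 3, frames=[6,4,5] (faults so far: 5)
  step 5: ref 2 -> FAULT, evict 5, frames=[6,4,2] (faults so far: 6)
  step 6: ref 7 -> FAULT, evict 6, frames=[7,4,2] (faults so far: 7)
  step 7: ref 2 -> HIT, frames=[7,4,2] (faults so far: 7)
  step 8: ref 3 -> FAULT, evict 4, frames=[7,3,2] (faults so far: 8)
  step 9: ref 1 -> FAULT, evict 7, frames=[1,3,2] (faults so far: 9)
  step 10: ref 4 -> FAULT, evict 2, frames=[1,3,4] (faults so far: 10)
  LRU total faults: 10
--- Optimal ---
  step 0: ref 1 -> FAULT, frames=[1,-,-] (faults so far: 1)
  step 1: ref 3 -> FAULT, frames=[1,3,-] (faults so far: 2)
  step 2: ref 5 -> FAULT, frames=[1,3,5] (faults so far: 3)
  step 3: ref 6 -> FAULT, evict 5, frames=[1,3,6] (faults so far: 4)
  step 4: ref 4 -> FAULT, evict 6, frames=[1,3,4] (faults so far: 5)
  step 5: ref 2 -> FAULT, evict 4, frames=[1,3,2] (faults so far: 6)
  step 6: ref 7 -> FAULT, evict 1, frames=[7,3,2] (faults so far: 7)
  step 7: ref 2 -> HIT, frames=[7,3,2] (faults so far: 7)
  step 8: ref 3 -> HIT, frames=[7,3,2] (faults so far: 7)
  step 9: ref 1 -> FAULT, evict 2, frames=[7,3,1] (faults so far: 8)
  step 10: ref 4 -> FAULT, evict 1, frames=[7,3,4] (faults so far: 9)
  Optimal total faults: 9

Answer: 10 10 9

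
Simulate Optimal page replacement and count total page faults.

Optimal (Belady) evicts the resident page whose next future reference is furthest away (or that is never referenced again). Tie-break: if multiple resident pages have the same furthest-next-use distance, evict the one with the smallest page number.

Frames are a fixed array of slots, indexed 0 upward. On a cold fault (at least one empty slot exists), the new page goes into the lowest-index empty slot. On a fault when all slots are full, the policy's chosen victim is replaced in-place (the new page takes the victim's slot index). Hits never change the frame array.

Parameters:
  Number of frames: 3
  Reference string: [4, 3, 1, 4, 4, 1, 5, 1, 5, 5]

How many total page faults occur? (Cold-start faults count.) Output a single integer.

Answer: 4

Derivation:
Step 0: ref 4 → FAULT, frames=[4,-,-]
Step 1: ref 3 → FAULT, frames=[4,3,-]
Step 2: ref 1 → FAULT, frames=[4,3,1]
Step 3: ref 4 → HIT, frames=[4,3,1]
Step 4: ref 4 → HIT, frames=[4,3,1]
Step 5: ref 1 → HIT, frames=[4,3,1]
Step 6: ref 5 → FAULT (evict 3), frames=[4,5,1]
Step 7: ref 1 → HIT, frames=[4,5,1]
Step 8: ref 5 → HIT, frames=[4,5,1]
Step 9: ref 5 → HIT, frames=[4,5,1]
Total faults: 4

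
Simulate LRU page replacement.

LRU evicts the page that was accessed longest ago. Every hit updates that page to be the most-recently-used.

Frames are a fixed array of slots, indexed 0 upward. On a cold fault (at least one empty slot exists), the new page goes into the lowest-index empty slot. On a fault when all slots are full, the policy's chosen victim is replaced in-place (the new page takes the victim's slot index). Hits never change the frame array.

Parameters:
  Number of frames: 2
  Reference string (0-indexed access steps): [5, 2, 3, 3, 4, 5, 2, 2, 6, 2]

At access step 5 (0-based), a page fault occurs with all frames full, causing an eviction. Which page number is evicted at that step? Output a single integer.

Answer: 3

Derivation:
Step 0: ref 5 -> FAULT, frames=[5,-]
Step 1: ref 2 -> FAULT, frames=[5,2]
Step 2: ref 3 -> FAULT, evict 5, frames=[3,2]
Step 3: ref 3 -> HIT, frames=[3,2]
Step 4: ref 4 -> FAULT, evict 2, frames=[3,4]
Step 5: ref 5 -> FAULT, evict 3, frames=[5,4]
At step 5: evicted page 3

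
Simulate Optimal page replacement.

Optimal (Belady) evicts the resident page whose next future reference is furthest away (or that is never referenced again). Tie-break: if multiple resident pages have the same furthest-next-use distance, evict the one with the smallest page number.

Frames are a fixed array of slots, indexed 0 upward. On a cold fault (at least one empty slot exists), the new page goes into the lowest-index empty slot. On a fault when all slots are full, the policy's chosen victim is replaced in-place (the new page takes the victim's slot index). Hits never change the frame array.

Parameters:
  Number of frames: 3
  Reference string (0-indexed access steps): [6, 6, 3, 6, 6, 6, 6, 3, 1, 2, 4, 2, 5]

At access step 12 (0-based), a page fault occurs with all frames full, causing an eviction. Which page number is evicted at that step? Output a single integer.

Step 0: ref 6 -> FAULT, frames=[6,-,-]
Step 1: ref 6 -> HIT, frames=[6,-,-]
Step 2: ref 3 -> FAULT, frames=[6,3,-]
Step 3: ref 6 -> HIT, frames=[6,3,-]
Step 4: ref 6 -> HIT, frames=[6,3,-]
Step 5: ref 6 -> HIT, frames=[6,3,-]
Step 6: ref 6 -> HIT, frames=[6,3,-]
Step 7: ref 3 -> HIT, frames=[6,3,-]
Step 8: ref 1 -> FAULT, frames=[6,3,1]
Step 9: ref 2 -> FAULT, evict 1, frames=[6,3,2]
Step 10: ref 4 -> FAULT, evict 3, frames=[6,4,2]
Step 11: ref 2 -> HIT, frames=[6,4,2]
Step 12: ref 5 -> FAULT, evict 2, frames=[6,4,5]
At step 12: evicted page 2

Answer: 2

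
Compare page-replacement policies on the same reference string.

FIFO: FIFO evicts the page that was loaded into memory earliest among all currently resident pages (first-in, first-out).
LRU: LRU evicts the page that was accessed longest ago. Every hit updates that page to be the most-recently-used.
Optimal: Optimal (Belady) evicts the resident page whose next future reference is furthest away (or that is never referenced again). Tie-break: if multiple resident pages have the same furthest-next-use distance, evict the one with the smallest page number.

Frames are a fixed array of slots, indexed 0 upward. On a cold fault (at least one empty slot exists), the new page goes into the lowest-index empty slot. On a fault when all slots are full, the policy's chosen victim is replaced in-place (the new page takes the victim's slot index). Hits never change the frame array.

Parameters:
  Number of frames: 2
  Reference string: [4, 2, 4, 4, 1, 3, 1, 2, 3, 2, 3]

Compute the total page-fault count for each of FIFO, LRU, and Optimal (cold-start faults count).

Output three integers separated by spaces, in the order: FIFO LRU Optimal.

--- FIFO ---
  step 0: ref 4 -> FAULT, frames=[4,-] (faults so far: 1)
  step 1: ref 2 -> FAULT, frames=[4,2] (faults so far: 2)
  step 2: ref 4 -> HIT, frames=[4,2] (faults so far: 2)
  step 3: ref 4 -> HIT, frames=[4,2] (faults so far: 2)
  step 4: ref 1 -> FAULT, evict 4, frames=[1,2] (faults so far: 3)
  step 5: ref 3 -> FAULT, evict 2, frames=[1,3] (faults so far: 4)
  step 6: ref 1 -> HIT, frames=[1,3] (faults so far: 4)
  step 7: ref 2 -> FAULT, evict 1, frames=[2,3] (faults so far: 5)
  step 8: ref 3 -> HIT, frames=[2,3] (faults so far: 5)
  step 9: ref 2 -> HIT, frames=[2,3] (faults so far: 5)
  step 10: ref 3 -> HIT, frames=[2,3] (faults so far: 5)
  FIFO total faults: 5
--- LRU ---
  step 0: ref 4 -> FAULT, frames=[4,-] (faults so far: 1)
  step 1: ref 2 -> FAULT, frames=[4,2] (faults so far: 2)
  step 2: ref 4 -> HIT, frames=[4,2] (faults so far: 2)
  step 3: ref 4 -> HIT, frames=[4,2] (faults so far: 2)
  step 4: ref 1 -> FAULT, evict 2, frames=[4,1] (faults so far: 3)
  step 5: ref 3 -> FAULT, evict 4, frames=[3,1] (faults so far: 4)
  step 6: ref 1 -> HIT, frames=[3,1] (faults so far: 4)
  step 7: ref 2 -> FAULT, evict 3, frames=[2,1] (faults so far: 5)
  step 8: ref 3 -> FAULT, evict 1, frames=[2,3] (faults so far: 6)
  step 9: ref 2 -> HIT, frames=[2,3] (faults so far: 6)
  step 10: ref 3 -> HIT, frames=[2,3] (faults so far: 6)
  LRU total faults: 6
--- Optimal ---
  step 0: ref 4 -> FAULT, frames=[4,-] (faults so far: 1)
  step 1: ref 2 -> FAULT, frames=[4,2] (faults so far: 2)
  step 2: ref 4 -> HIT, frames=[4,2] (faults so far: 2)
  step 3: ref 4 -> HIT, frames=[4,2] (faults so far: 2)
  step 4: ref 1 -> FAULT, evict 4, frames=[1,2] (faults so far: 3)
  step 5: ref 3 -> FAULT, evict 2, frames=[1,3] (faults so far: 4)
  step 6: ref 1 -> HIT, frames=[1,3] (faults so far: 4)
  step 7: ref 2 -> FAULT, evict 1, frames=[2,3] (faults so far: 5)
  step 8: ref 3 -> HIT, frames=[2,3] (faults so far: 5)
  step 9: ref 2 -> HIT, frames=[2,3] (faults so far: 5)
  step 10: ref 3 -> HIT, frames=[2,3] (faults so far: 5)
  Optimal total faults: 5

Answer: 5 6 5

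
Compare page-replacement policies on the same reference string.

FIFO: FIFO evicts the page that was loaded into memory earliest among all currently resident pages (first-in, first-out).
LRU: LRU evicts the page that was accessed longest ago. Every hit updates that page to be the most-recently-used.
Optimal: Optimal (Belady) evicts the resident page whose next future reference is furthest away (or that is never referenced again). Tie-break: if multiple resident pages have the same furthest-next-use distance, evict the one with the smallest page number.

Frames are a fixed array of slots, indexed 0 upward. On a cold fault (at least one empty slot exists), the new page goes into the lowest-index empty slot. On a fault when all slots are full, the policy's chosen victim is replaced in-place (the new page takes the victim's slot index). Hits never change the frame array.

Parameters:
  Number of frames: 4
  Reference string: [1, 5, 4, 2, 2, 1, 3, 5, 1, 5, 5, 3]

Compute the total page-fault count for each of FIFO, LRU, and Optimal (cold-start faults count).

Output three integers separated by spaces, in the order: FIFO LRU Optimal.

--- FIFO ---
  step 0: ref 1 -> FAULT, frames=[1,-,-,-] (faults so far: 1)
  step 1: ref 5 -> FAULT, frames=[1,5,-,-] (faults so far: 2)
  step 2: ref 4 -> FAULT, frames=[1,5,4,-] (faults so far: 3)
  step 3: ref 2 -> FAULT, frames=[1,5,4,2] (faults so far: 4)
  step 4: ref 2 -> HIT, frames=[1,5,4,2] (faults so far: 4)
  step 5: ref 1 -> HIT, frames=[1,5,4,2] (faults so far: 4)
  step 6: ref 3 -> FAULT, evict 1, frames=[3,5,4,2] (faults so far: 5)
  step 7: ref 5 -> HIT, frames=[3,5,4,2] (faults so far: 5)
  step 8: ref 1 -> FAULT, evict 5, frames=[3,1,4,2] (faults so far: 6)
  step 9: ref 5 -> FAULT, evict 4, frames=[3,1,5,2] (faults so far: 7)
  step 10: ref 5 -> HIT, frames=[3,1,5,2] (faults so far: 7)
  step 11: ref 3 -> HIT, frames=[3,1,5,2] (faults so far: 7)
  FIFO total faults: 7
--- LRU ---
  step 0: ref 1 -> FAULT, frames=[1,-,-,-] (faults so far: 1)
  step 1: ref 5 -> FAULT, frames=[1,5,-,-] (faults so far: 2)
  step 2: ref 4 -> FAULT, frames=[1,5,4,-] (faults so far: 3)
  step 3: ref 2 -> FAULT, frames=[1,5,4,2] (faults so far: 4)
  step 4: ref 2 -> HIT, frames=[1,5,4,2] (faults so far: 4)
  step 5: ref 1 -> HIT, frames=[1,5,4,2] (faults so far: 4)
  step 6: ref 3 -> FAULT, evict 5, frames=[1,3,4,2] (faults so far: 5)
  step 7: ref 5 -> FAULT, evict 4, frames=[1,3,5,2] (faults so far: 6)
  step 8: ref 1 -> HIT, frames=[1,3,5,2] (faults so far: 6)
  step 9: ref 5 -> HIT, frames=[1,3,5,2] (faults so far: 6)
  step 10: ref 5 -> HIT, frames=[1,3,5,2] (faults so far: 6)
  step 11: ref 3 -> HIT, frames=[1,3,5,2] (faults so far: 6)
  LRU total faults: 6
--- Optimal ---
  step 0: ref 1 -> FAULT, frames=[1,-,-,-] (faults so far: 1)
  step 1: ref 5 -> FAULT, frames=[1,5,-,-] (faults so far: 2)
  step 2: ref 4 -> FAULT, frames=[1,5,4,-] (faults so far: 3)
  step 3: ref 2 -> FAULT, frames=[1,5,4,2] (faults so far: 4)
  step 4: ref 2 -> HIT, frames=[1,5,4,2] (faults so far: 4)
  step 5: ref 1 -> HIT, frames=[1,5,4,2] (faults so far: 4)
  step 6: ref 3 -> FAULT, evict 2, frames=[1,5,4,3] (faults so far: 5)
  step 7: ref 5 -> HIT, frames=[1,5,4,3] (faults so far: 5)
  step 8: ref 1 -> HIT, frames=[1,5,4,3] (faults so far: 5)
  step 9: ref 5 -> HIT, frames=[1,5,4,3] (faults so far: 5)
  step 10: ref 5 -> HIT, frames=[1,5,4,3] (faults so far: 5)
  step 11: ref 3 -> HIT, frames=[1,5,4,3] (faults so far: 5)
  Optimal total faults: 5

Answer: 7 6 5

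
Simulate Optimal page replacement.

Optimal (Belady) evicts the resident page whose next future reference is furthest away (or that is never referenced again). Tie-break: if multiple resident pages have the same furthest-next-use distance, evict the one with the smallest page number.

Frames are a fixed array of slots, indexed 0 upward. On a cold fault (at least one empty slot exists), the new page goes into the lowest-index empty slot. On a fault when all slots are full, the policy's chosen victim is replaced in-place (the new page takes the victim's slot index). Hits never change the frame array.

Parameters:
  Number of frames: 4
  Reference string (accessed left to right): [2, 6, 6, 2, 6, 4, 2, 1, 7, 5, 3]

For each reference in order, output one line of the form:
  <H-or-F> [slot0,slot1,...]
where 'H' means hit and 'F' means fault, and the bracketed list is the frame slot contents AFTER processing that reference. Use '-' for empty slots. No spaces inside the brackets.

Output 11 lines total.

F [2,-,-,-]
F [2,6,-,-]
H [2,6,-,-]
H [2,6,-,-]
H [2,6,-,-]
F [2,6,4,-]
H [2,6,4,-]
F [2,6,4,1]
F [2,6,4,7]
F [5,6,4,7]
F [5,6,3,7]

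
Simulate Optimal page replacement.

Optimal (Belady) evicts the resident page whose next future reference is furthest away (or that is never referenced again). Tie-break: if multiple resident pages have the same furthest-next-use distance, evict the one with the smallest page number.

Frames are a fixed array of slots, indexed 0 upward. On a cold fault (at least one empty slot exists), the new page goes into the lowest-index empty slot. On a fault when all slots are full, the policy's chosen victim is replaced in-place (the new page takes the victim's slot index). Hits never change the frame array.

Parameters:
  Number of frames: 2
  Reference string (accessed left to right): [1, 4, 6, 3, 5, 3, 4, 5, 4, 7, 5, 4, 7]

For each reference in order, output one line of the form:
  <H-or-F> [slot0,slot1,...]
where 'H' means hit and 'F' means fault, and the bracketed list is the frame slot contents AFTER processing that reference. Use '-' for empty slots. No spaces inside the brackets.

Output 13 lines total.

F [1,-]
F [1,4]
F [6,4]
F [3,4]
F [3,5]
H [3,5]
F [4,5]
H [4,5]
H [4,5]
F [7,5]
H [7,5]
F [7,4]
H [7,4]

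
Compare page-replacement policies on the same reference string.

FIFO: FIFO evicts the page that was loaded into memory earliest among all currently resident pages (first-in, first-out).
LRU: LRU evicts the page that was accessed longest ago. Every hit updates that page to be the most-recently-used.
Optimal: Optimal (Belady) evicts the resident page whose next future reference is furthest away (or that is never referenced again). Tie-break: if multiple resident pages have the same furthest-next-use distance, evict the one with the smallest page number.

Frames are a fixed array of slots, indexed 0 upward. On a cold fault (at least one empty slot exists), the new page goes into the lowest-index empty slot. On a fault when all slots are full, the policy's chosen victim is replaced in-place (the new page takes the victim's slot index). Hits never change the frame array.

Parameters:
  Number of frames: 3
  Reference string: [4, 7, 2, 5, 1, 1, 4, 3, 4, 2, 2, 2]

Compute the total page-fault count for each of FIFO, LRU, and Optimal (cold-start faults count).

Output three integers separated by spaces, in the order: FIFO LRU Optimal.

Answer: 8 8 6

Derivation:
--- FIFO ---
  step 0: ref 4 -> FAULT, frames=[4,-,-] (faults so far: 1)
  step 1: ref 7 -> FAULT, frames=[4,7,-] (faults so far: 2)
  step 2: ref 2 -> FAULT, frames=[4,7,2] (faults so far: 3)
  step 3: ref 5 -> FAULT, evict 4, frames=[5,7,2] (faults so far: 4)
  step 4: ref 1 -> FAULT, evict 7, frames=[5,1,2] (faults so far: 5)
  step 5: ref 1 -> HIT, frames=[5,1,2] (faults so far: 5)
  step 6: ref 4 -> FAULT, evict 2, frames=[5,1,4] (faults so far: 6)
  step 7: ref 3 -> FAULT, evict 5, frames=[3,1,4] (faults so far: 7)
  step 8: ref 4 -> HIT, frames=[3,1,4] (faults so far: 7)
  step 9: ref 2 -> FAULT, evict 1, frames=[3,2,4] (faults so far: 8)
  step 10: ref 2 -> HIT, frames=[3,2,4] (faults so far: 8)
  step 11: ref 2 -> HIT, frames=[3,2,4] (faults so far: 8)
  FIFO total faults: 8
--- LRU ---
  step 0: ref 4 -> FAULT, frames=[4,-,-] (faults so far: 1)
  step 1: ref 7 -> FAULT, frames=[4,7,-] (faults so far: 2)
  step 2: ref 2 -> FAULT, frames=[4,7,2] (faults so far: 3)
  step 3: ref 5 -> FAULT, evict 4, frames=[5,7,2] (faults so far: 4)
  step 4: ref 1 -> FAULT, evict 7, frames=[5,1,2] (faults so far: 5)
  step 5: ref 1 -> HIT, frames=[5,1,2] (faults so far: 5)
  step 6: ref 4 -> FAULT, evict 2, frames=[5,1,4] (faults so far: 6)
  step 7: ref 3 -> FAULT, evict 5, frames=[3,1,4] (faults so far: 7)
  step 8: ref 4 -> HIT, frames=[3,1,4] (faults so far: 7)
  step 9: ref 2 -> FAULT, evict 1, frames=[3,2,4] (faults so far: 8)
  step 10: ref 2 -> HIT, frames=[3,2,4] (faults so far: 8)
  step 11: ref 2 -> HIT, frames=[3,2,4] (faults so far: 8)
  LRU total faults: 8
--- Optimal ---
  step 0: ref 4 -> FAULT, frames=[4,-,-] (faults so far: 1)
  step 1: ref 7 -> FAULT, frames=[4,7,-] (faults so far: 2)
  step 2: ref 2 -> FAULT, frames=[4,7,2] (faults so far: 3)
  step 3: ref 5 -> FAULT, evict 7, frames=[4,5,2] (faults so far: 4)
  step 4: ref 1 -> FAULT, evict 5, frames=[4,1,2] (faults so far: 5)
  step 5: ref 1 -> HIT, frames=[4,1,2] (faults so far: 5)
  step 6: ref 4 -> HIT, frames=[4,1,2] (faults so far: 5)
  step 7: ref 3 -> FAULT, evict 1, frames=[4,3,2] (faults so far: 6)
  step 8: ref 4 -> HIT, frames=[4,3,2] (faults so far: 6)
  step 9: ref 2 -> HIT, frames=[4,3,2] (faults so far: 6)
  step 10: ref 2 -> HIT, frames=[4,3,2] (faults so far: 6)
  step 11: ref 2 -> HIT, frames=[4,3,2] (faults so far: 6)
  Optimal total faults: 6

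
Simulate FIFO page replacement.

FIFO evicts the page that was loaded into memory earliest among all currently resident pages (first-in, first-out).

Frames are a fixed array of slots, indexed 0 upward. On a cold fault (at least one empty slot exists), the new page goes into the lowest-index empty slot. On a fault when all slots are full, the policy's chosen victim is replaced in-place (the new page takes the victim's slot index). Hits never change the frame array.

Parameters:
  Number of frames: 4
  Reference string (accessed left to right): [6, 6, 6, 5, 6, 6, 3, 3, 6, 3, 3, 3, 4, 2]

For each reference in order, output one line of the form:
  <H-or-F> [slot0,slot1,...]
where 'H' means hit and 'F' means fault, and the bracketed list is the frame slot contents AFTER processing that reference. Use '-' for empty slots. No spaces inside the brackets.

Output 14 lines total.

F [6,-,-,-]
H [6,-,-,-]
H [6,-,-,-]
F [6,5,-,-]
H [6,5,-,-]
H [6,5,-,-]
F [6,5,3,-]
H [6,5,3,-]
H [6,5,3,-]
H [6,5,3,-]
H [6,5,3,-]
H [6,5,3,-]
F [6,5,3,4]
F [2,5,3,4]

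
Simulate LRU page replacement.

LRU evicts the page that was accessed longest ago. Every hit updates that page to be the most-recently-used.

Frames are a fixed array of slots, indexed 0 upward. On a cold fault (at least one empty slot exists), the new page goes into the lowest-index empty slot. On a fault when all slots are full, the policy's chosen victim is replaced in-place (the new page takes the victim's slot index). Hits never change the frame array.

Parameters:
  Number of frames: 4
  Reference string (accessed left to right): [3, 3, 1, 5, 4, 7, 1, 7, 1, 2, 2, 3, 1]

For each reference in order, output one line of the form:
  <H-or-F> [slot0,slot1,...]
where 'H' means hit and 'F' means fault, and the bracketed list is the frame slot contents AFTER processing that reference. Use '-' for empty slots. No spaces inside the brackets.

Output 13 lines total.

F [3,-,-,-]
H [3,-,-,-]
F [3,1,-,-]
F [3,1,5,-]
F [3,1,5,4]
F [7,1,5,4]
H [7,1,5,4]
H [7,1,5,4]
H [7,1,5,4]
F [7,1,2,4]
H [7,1,2,4]
F [7,1,2,3]
H [7,1,2,3]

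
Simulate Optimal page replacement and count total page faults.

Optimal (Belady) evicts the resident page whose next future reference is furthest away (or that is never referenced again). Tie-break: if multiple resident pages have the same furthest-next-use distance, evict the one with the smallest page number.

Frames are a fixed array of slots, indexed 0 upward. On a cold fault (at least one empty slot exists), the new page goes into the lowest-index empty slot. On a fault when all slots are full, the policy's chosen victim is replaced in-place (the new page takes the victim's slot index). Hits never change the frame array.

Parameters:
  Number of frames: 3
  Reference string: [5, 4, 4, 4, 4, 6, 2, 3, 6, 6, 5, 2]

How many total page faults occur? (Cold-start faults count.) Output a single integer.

Step 0: ref 5 → FAULT, frames=[5,-,-]
Step 1: ref 4 → FAULT, frames=[5,4,-]
Step 2: ref 4 → HIT, frames=[5,4,-]
Step 3: ref 4 → HIT, frames=[5,4,-]
Step 4: ref 4 → HIT, frames=[5,4,-]
Step 5: ref 6 → FAULT, frames=[5,4,6]
Step 6: ref 2 → FAULT (evict 4), frames=[5,2,6]
Step 7: ref 3 → FAULT (evict 2), frames=[5,3,6]
Step 8: ref 6 → HIT, frames=[5,3,6]
Step 9: ref 6 → HIT, frames=[5,3,6]
Step 10: ref 5 → HIT, frames=[5,3,6]
Step 11: ref 2 → FAULT (evict 3), frames=[5,2,6]
Total faults: 6

Answer: 6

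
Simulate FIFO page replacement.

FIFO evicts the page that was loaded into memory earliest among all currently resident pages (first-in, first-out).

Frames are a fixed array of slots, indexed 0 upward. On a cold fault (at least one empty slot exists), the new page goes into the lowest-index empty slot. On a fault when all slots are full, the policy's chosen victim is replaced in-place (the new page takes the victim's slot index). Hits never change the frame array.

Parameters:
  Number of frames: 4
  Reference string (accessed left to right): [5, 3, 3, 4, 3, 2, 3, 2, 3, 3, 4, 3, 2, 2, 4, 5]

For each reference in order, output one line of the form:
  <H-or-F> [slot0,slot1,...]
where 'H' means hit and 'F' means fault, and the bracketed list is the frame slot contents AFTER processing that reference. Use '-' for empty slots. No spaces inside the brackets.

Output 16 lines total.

F [5,-,-,-]
F [5,3,-,-]
H [5,3,-,-]
F [5,3,4,-]
H [5,3,4,-]
F [5,3,4,2]
H [5,3,4,2]
H [5,3,4,2]
H [5,3,4,2]
H [5,3,4,2]
H [5,3,4,2]
H [5,3,4,2]
H [5,3,4,2]
H [5,3,4,2]
H [5,3,4,2]
H [5,3,4,2]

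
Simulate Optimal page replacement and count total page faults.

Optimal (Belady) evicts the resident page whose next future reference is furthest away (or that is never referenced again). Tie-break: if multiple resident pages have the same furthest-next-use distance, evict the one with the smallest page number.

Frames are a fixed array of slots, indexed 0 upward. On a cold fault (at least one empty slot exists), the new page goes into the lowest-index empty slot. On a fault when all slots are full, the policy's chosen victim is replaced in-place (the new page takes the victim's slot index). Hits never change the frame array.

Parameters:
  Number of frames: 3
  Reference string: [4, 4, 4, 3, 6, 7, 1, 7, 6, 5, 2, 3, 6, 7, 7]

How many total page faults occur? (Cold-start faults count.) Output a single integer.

Step 0: ref 4 → FAULT, frames=[4,-,-]
Step 1: ref 4 → HIT, frames=[4,-,-]
Step 2: ref 4 → HIT, frames=[4,-,-]
Step 3: ref 3 → FAULT, frames=[4,3,-]
Step 4: ref 6 → FAULT, frames=[4,3,6]
Step 5: ref 7 → FAULT (evict 4), frames=[7,3,6]
Step 6: ref 1 → FAULT (evict 3), frames=[7,1,6]
Step 7: ref 7 → HIT, frames=[7,1,6]
Step 8: ref 6 → HIT, frames=[7,1,6]
Step 9: ref 5 → FAULT (evict 1), frames=[7,5,6]
Step 10: ref 2 → FAULT (evict 5), frames=[7,2,6]
Step 11: ref 3 → FAULT (evict 2), frames=[7,3,6]
Step 12: ref 6 → HIT, frames=[7,3,6]
Step 13: ref 7 → HIT, frames=[7,3,6]
Step 14: ref 7 → HIT, frames=[7,3,6]
Total faults: 8

Answer: 8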